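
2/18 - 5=-44/9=-4.89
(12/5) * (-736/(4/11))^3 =-19899527577.60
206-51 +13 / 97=15048 / 97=155.13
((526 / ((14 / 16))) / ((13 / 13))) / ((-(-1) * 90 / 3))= 2104 / 105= 20.04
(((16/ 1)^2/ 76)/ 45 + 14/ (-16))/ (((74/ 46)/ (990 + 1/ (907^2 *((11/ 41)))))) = -1127705607660229/ 2290156098120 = -492.41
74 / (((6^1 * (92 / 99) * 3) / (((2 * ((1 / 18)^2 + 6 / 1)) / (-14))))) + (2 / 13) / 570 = -977574973 / 257690160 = -3.79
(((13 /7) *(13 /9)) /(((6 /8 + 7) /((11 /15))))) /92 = 1859 /673785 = 0.00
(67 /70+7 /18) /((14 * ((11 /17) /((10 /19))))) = 7208 /92169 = 0.08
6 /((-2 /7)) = -21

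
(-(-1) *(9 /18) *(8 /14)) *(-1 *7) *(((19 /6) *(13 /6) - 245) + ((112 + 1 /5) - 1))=22849 /90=253.88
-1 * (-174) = 174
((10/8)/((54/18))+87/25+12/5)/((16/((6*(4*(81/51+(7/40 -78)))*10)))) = -7200.56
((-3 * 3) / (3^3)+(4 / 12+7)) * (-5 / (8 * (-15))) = 7 / 24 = 0.29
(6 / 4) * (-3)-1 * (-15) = 21 / 2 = 10.50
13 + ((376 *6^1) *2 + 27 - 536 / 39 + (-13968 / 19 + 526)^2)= 679808476 / 14079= 48285.28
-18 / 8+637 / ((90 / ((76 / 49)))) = 1571 / 180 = 8.73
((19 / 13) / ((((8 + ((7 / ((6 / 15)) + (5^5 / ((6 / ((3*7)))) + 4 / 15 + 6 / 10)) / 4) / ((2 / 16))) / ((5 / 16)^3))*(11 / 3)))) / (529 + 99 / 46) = 2458125 / 2352714939441152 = 0.00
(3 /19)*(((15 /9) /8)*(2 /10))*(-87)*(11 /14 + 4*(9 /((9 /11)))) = -2871 /112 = -25.63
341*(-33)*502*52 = -293748312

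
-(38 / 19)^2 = -4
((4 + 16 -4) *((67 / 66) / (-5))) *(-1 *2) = 1072 / 165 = 6.50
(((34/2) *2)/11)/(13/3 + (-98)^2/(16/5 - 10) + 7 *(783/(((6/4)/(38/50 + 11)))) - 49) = 21675/291117068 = 0.00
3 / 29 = 0.10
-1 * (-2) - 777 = -775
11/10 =1.10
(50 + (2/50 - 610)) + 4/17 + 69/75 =-237492/425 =-558.80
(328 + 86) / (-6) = -69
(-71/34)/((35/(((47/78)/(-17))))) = 3337/1577940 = 0.00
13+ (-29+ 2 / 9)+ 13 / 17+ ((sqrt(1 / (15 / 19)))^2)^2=-17096 / 1275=-13.41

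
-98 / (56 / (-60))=105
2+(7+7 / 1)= 16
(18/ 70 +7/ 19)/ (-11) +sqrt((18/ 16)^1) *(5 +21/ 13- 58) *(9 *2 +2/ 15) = -45424 *sqrt(2)/ 65- 416/ 7315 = -988.35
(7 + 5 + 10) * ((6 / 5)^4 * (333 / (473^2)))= 863136 / 12711875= 0.07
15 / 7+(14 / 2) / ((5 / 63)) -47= 1517 / 35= 43.34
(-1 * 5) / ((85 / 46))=-46 / 17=-2.71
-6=-6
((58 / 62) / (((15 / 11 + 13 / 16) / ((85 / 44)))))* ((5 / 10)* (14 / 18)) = 34510 / 106857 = 0.32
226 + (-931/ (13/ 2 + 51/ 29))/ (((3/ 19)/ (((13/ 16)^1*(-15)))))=34209797/ 3832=8927.40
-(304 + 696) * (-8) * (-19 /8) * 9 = -171000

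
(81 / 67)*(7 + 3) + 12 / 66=9044 / 737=12.27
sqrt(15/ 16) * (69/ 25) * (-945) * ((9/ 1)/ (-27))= 4347 * sqrt(15)/ 20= 841.79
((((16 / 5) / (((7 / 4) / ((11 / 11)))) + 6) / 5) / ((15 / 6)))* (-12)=-6576 / 875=-7.52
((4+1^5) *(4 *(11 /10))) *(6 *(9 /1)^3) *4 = 384912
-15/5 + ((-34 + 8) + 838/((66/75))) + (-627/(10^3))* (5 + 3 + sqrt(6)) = 916.72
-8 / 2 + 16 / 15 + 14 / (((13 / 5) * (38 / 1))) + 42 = 145267 / 3705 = 39.21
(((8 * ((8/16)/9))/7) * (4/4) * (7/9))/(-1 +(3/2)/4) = -0.08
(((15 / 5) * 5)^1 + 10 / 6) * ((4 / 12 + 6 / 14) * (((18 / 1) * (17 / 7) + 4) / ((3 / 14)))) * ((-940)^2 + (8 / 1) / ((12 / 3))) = 17488774400 / 7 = 2498396342.86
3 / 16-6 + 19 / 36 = -761 / 144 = -5.28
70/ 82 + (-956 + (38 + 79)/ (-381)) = -4975046/ 5207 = -955.45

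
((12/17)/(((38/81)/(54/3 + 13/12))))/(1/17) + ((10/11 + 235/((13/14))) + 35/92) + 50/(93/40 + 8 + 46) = 418651719581/563168892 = 743.39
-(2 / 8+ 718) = -718.25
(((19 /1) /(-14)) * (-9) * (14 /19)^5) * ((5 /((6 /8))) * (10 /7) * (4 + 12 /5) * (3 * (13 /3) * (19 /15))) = 18264064 /6859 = 2662.79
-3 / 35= -0.09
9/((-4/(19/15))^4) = 130321/1440000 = 0.09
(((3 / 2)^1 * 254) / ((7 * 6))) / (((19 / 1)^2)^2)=127 / 1824494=0.00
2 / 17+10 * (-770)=-130898 / 17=-7699.88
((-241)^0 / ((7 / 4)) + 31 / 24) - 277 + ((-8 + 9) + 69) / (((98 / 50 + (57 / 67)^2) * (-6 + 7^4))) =-3334120077881 / 12118519896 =-275.13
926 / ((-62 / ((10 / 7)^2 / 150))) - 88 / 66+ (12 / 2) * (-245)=-2235264 / 1519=-1471.54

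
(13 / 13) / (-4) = -1 / 4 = -0.25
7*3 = 21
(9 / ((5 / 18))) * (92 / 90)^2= 4232 / 125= 33.86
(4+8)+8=20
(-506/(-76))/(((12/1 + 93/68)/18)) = 17204/1919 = 8.97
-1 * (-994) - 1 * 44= 950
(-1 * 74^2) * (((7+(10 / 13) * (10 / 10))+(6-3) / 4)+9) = -1247159 / 13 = -95935.31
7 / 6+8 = 55 / 6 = 9.17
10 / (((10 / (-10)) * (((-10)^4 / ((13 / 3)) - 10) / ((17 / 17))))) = -13 / 2987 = -0.00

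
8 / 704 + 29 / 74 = 1313 / 3256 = 0.40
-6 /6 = -1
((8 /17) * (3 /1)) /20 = 6 /85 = 0.07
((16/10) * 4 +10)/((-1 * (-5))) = 82/25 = 3.28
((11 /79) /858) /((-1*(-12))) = 1 /73944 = 0.00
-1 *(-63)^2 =-3969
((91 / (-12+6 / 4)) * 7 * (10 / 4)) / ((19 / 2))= -910 / 57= -15.96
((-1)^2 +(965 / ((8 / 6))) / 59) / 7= 3131 / 1652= 1.90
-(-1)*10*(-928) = -9280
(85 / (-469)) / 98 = -85 / 45962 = -0.00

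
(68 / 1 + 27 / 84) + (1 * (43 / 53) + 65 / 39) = 315199 / 4452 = 70.80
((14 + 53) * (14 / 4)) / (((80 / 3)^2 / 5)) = 4221 / 2560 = 1.65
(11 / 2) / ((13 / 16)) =88 / 13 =6.77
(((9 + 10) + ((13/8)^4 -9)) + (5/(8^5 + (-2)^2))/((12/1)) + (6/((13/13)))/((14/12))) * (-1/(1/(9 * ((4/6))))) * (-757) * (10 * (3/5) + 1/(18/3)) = 436537815355373/704729088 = 619440.61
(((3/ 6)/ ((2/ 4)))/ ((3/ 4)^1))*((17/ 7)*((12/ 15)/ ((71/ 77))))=2992/ 1065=2.81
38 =38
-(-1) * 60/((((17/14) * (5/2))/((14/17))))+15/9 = 15557/867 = 17.94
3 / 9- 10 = -29 / 3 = -9.67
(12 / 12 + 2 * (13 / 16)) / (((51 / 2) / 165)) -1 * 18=-69 / 68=-1.01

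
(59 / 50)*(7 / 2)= 413 / 100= 4.13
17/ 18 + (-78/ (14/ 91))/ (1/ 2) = -18235/ 18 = -1013.06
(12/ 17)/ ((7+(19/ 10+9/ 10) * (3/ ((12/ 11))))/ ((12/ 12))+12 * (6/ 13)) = 520/ 14909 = 0.03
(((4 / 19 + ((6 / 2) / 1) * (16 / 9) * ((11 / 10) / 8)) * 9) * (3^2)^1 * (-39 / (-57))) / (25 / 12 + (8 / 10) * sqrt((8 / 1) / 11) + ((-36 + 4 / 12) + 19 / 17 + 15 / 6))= -6475997153340 / 3707861550347 - 31434728832 * sqrt(22) / 3707861550347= -1.79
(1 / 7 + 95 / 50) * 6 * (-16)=-6864 / 35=-196.11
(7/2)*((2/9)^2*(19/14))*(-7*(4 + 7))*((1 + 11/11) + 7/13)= -16093/351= -45.85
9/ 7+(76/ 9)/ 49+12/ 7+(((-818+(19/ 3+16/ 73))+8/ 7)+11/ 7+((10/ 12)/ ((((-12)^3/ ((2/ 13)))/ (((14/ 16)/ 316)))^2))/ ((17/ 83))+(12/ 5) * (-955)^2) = 643643760894801363286222327/ 294162590008464113664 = 2188054.44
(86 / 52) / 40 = 43 / 1040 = 0.04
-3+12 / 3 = 1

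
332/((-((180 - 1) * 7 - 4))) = -332/1249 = -0.27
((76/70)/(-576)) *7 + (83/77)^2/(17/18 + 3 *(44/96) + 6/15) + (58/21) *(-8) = -181221347089/8358467040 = -21.68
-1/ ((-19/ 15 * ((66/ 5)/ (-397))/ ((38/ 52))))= -9925/ 572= -17.35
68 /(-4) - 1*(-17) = 0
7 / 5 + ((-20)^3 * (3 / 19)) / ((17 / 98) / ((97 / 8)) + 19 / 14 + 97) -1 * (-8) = -305658733 / 88836305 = -3.44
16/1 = 16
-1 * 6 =-6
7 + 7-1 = 13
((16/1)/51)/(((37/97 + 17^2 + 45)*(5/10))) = 3104/1654185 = 0.00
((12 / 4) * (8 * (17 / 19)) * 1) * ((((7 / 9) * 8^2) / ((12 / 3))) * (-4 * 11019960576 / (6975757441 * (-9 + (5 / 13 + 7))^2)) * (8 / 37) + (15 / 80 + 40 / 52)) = -6267139714007169 / 52501191855658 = -119.37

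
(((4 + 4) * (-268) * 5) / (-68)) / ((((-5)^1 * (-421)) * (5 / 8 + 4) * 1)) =4288 / 264809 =0.02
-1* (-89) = 89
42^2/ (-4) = -441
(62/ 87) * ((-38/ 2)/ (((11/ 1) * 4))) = -589/ 1914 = -0.31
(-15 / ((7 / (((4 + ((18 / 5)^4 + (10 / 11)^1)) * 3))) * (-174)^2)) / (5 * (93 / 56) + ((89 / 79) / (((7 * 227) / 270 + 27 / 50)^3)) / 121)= -4320634227786950436 / 977410316309116818125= -0.00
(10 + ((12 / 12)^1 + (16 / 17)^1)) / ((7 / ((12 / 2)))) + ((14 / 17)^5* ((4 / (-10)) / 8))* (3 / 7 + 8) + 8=128324278 / 7099285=18.08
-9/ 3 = -3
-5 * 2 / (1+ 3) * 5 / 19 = -0.66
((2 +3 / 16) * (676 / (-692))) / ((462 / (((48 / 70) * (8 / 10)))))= -169 / 66605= -0.00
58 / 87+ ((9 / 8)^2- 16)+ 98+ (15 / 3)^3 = 40115 / 192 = 208.93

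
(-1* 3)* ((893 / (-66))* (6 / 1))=2679 / 11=243.55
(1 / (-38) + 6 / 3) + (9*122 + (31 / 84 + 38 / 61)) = 107185615 / 97356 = 1100.97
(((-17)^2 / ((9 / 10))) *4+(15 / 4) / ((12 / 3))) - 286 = 143911 / 144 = 999.38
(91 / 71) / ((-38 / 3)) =-273 / 2698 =-0.10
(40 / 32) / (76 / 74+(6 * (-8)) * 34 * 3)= -185 / 724456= -0.00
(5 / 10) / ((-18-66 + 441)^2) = 0.00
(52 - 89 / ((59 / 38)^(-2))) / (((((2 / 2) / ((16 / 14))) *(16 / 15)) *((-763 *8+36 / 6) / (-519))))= -1827302985 / 123277168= -14.82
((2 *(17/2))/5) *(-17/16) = -289/80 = -3.61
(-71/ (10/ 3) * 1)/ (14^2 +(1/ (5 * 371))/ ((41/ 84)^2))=-0.11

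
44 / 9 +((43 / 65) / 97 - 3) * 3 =-232124 / 56745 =-4.09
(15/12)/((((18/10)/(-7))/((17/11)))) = -7.51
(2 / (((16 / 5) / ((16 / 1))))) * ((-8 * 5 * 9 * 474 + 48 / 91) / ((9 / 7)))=-1327195.90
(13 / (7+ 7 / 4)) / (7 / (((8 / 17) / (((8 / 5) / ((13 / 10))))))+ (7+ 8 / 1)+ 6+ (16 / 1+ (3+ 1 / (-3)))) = 2028 / 79135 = 0.03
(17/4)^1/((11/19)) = 323/44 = 7.34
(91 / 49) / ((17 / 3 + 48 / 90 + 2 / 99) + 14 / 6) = 6435 / 29638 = 0.22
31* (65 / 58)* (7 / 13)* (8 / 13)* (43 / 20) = 9331 / 377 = 24.75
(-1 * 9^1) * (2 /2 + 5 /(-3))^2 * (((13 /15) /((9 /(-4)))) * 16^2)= 53248 /135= 394.43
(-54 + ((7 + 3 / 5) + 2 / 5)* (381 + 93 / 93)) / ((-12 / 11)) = -16511 / 6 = -2751.83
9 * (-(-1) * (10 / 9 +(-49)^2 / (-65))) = -20959 / 65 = -322.45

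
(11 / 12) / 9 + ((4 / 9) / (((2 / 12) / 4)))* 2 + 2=2531 / 108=23.44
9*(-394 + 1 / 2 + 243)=-2709 / 2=-1354.50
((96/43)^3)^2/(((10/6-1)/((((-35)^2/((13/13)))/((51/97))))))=46505597180313600/107463171833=432758.46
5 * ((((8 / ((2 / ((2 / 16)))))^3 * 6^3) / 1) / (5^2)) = 27 / 5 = 5.40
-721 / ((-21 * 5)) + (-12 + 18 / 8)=-173 / 60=-2.88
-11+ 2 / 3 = -31 / 3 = -10.33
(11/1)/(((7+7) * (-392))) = -11/5488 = -0.00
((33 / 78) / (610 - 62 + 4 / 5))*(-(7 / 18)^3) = -55 / 1213056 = -0.00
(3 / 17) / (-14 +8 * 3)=3 / 170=0.02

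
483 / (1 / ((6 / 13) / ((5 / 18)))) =52164 / 65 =802.52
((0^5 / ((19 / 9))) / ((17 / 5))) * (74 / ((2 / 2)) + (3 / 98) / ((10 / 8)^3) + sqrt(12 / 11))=0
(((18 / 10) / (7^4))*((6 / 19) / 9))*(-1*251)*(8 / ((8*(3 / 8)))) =-4016 / 228095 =-0.02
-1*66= -66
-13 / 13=-1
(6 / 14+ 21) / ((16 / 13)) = 975 / 56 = 17.41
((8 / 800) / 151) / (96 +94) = 1 / 2869000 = 0.00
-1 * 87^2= -7569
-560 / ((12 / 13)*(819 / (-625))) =12500 / 27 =462.96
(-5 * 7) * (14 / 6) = -245 / 3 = -81.67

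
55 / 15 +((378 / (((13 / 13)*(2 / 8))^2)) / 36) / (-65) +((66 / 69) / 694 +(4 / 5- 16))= -21969548 / 1556295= -14.12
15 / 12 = 5 / 4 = 1.25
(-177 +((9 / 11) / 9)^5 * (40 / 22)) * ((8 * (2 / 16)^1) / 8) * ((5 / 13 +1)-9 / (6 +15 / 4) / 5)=-940698831 / 35431220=-26.55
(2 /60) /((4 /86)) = 43 /60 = 0.72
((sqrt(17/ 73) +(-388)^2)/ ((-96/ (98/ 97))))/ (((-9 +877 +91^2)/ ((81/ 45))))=-2037/ 6535 - 21* sqrt(1241)/ 740389360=-0.31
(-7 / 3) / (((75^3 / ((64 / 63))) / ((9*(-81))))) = 64 / 15625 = 0.00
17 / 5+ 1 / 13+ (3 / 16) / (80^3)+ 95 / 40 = 5.85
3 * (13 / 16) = 39 / 16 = 2.44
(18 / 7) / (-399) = -6 / 931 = -0.01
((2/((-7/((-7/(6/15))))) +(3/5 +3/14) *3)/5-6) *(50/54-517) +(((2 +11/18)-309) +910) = 27705911/9450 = 2931.84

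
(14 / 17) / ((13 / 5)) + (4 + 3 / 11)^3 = 23038053 / 294151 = 78.32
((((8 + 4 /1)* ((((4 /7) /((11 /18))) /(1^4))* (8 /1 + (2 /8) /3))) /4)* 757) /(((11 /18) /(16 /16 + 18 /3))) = 23790996 /121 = 196619.80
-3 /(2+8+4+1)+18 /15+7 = 8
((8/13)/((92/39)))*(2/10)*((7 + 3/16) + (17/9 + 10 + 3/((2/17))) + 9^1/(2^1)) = 7067/2760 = 2.56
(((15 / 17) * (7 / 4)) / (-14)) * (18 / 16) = -135 / 1088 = -0.12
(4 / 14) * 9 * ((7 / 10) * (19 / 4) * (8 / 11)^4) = 175104 / 73205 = 2.39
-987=-987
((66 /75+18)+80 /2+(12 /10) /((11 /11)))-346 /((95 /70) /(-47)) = 5720238 /475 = 12042.61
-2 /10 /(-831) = 1 /4155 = 0.00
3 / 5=0.60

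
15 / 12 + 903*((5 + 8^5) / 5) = 118376101 / 20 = 5918805.05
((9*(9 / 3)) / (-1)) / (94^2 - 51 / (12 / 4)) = -27 / 8819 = -0.00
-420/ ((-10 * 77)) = 6/ 11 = 0.55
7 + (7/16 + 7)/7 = 129/16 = 8.06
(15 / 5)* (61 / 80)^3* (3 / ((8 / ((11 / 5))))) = 22471119 / 20480000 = 1.10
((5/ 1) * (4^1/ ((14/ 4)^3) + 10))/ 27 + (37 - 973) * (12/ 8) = -4328378/ 3087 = -1402.13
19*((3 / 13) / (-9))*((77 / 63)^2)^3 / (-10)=33659659 / 207261990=0.16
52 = 52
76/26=38/13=2.92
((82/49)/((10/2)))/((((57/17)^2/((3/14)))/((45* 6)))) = 213282/123823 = 1.72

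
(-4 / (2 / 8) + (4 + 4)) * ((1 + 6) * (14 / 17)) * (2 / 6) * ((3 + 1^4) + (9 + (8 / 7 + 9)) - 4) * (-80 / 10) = 120064 / 51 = 2354.20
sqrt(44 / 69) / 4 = sqrt(759) / 138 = 0.20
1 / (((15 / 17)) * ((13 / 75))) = 85 / 13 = 6.54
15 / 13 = 1.15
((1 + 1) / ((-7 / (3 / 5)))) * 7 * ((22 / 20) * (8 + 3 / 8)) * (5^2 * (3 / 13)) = -6633 / 104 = -63.78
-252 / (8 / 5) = -315 / 2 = -157.50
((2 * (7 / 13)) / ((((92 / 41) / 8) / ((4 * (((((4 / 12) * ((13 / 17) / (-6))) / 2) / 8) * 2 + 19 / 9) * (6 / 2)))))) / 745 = 295897 / 2272101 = 0.13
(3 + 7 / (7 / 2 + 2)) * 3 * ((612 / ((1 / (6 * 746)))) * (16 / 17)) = 363522816 / 11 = 33047528.73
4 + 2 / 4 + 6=10.50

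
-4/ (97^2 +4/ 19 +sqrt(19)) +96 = 96.00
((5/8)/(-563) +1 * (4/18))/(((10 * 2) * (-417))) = -8963/338070240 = -0.00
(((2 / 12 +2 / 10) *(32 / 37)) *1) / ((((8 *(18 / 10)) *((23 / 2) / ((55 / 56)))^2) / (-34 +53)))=0.00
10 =10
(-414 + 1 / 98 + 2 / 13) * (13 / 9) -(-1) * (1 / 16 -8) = -605.70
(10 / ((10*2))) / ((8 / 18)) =9 / 8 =1.12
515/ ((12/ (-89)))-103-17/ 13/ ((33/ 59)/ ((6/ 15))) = -11221263/ 2860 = -3923.52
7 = 7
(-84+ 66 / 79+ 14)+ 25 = -3489 / 79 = -44.16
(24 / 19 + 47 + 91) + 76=4090 / 19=215.26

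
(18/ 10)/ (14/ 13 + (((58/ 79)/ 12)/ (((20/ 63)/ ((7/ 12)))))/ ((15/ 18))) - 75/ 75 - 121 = -59994478/ 497819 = -120.51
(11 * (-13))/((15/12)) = -572/5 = -114.40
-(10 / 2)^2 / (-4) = 25 / 4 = 6.25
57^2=3249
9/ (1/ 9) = 81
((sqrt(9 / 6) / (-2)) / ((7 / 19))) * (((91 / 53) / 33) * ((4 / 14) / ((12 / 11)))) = -247 * sqrt(6) / 26712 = -0.02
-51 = -51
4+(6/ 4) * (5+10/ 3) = 33/ 2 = 16.50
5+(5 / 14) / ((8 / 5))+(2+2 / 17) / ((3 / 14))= 28761 / 1904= 15.11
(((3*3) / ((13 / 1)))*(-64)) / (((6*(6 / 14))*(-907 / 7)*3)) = 1568 / 35373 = 0.04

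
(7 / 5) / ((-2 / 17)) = -119 / 10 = -11.90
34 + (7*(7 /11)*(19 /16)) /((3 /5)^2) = 48.69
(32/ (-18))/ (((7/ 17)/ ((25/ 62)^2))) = -42500/ 60543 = -0.70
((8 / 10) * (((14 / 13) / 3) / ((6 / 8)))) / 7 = 32 / 585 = 0.05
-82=-82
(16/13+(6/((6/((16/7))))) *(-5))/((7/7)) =-928/91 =-10.20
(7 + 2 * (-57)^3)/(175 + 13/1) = -1970.10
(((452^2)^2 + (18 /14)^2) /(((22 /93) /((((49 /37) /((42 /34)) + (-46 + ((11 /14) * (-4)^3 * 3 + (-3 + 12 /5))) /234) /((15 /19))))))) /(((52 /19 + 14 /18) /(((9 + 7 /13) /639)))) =9814862672192059394039 /45302333030955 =216652477.16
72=72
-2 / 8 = -1 / 4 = -0.25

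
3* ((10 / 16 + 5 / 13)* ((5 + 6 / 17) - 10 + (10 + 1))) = 19.24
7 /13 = 0.54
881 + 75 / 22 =19457 / 22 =884.41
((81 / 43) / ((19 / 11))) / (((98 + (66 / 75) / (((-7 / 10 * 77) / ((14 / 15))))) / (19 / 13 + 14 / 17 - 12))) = -52858575 / 488853326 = -0.11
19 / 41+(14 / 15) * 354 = 330.86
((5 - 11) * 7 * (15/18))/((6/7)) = -245/6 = -40.83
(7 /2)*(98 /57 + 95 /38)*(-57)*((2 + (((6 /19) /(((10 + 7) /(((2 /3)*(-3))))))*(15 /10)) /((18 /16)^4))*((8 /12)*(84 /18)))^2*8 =-251722.42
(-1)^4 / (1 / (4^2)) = 16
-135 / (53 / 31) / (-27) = 155 / 53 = 2.92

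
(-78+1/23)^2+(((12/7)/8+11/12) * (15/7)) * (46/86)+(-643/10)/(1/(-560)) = 42086.52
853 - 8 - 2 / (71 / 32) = 59931 / 71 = 844.10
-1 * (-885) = 885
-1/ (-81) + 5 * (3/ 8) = 1223/ 648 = 1.89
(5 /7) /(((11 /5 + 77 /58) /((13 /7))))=18850 /50127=0.38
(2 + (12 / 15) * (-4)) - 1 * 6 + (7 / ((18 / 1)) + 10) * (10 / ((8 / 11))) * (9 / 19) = 45953 / 760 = 60.46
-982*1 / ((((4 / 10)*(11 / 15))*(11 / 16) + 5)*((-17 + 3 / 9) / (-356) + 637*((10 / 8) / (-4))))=503412480 / 530691719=0.95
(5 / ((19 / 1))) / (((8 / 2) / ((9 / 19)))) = 45 / 1444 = 0.03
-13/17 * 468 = -6084/17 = -357.88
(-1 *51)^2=2601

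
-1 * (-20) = 20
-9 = -9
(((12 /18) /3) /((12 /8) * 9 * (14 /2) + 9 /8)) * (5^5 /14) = 5000 /9639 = 0.52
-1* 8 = -8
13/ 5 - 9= -32/ 5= -6.40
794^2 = 630436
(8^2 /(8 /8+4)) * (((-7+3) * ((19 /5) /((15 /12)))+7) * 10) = -16512 /25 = -660.48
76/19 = 4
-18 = -18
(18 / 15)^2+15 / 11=771 / 275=2.80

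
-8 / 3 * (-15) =40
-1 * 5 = -5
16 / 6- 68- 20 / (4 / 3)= -241 / 3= -80.33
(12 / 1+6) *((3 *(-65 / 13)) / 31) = -270 / 31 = -8.71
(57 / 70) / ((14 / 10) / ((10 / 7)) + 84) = 285 / 29743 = 0.01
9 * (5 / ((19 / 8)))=360 / 19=18.95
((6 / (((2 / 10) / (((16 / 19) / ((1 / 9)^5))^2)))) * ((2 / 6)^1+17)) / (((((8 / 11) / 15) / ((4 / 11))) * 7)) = 3481205545958400 / 2527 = 1377604094166.36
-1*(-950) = 950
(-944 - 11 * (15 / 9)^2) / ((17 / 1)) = -8771 / 153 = -57.33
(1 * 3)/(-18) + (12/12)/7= -1/42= -0.02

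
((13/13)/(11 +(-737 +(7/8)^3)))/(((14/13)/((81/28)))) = -67392/18197081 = -0.00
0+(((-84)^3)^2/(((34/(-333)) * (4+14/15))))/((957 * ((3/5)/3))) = -19760514278400/5423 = -3643834460.34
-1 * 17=-17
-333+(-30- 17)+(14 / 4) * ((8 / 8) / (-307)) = -233327 / 614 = -380.01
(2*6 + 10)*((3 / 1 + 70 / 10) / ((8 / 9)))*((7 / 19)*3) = 10395 / 38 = 273.55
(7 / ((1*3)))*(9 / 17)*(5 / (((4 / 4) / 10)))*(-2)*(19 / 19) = -2100 / 17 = -123.53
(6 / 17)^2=36 / 289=0.12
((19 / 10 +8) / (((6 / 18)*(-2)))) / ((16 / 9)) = -2673 / 320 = -8.35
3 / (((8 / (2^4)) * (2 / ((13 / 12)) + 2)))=1.56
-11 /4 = -2.75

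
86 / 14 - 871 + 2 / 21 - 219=-22759 / 21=-1083.76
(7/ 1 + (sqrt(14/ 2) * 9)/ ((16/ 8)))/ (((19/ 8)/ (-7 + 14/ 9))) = -43.34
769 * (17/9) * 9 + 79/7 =91590/7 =13084.29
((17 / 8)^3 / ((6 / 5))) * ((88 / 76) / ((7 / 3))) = 270215 / 68096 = 3.97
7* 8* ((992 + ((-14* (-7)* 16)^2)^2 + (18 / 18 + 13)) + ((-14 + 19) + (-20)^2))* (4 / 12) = 338510590588072 / 3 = 112836863529357.33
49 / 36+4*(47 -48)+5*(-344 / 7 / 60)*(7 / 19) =-2837 / 684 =-4.15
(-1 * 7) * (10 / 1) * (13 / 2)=-455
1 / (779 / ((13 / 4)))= 13 / 3116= 0.00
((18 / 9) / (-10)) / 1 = -1 / 5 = -0.20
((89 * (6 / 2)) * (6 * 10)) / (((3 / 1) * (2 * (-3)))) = -890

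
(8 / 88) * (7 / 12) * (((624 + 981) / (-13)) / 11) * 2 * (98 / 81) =-183505 / 127413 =-1.44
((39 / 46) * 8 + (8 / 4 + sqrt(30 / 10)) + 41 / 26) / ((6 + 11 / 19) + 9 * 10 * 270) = 19 * sqrt(3) / 461825 + 3363 / 7890610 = 0.00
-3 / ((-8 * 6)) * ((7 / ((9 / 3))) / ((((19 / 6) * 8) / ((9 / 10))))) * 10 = 63 / 1216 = 0.05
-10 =-10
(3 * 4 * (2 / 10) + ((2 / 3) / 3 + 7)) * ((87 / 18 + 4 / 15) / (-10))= -4.91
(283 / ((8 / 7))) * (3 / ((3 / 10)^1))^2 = 49525 / 2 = 24762.50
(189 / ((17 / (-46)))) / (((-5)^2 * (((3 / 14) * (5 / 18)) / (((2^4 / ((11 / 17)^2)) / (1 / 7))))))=-1390483584 / 15125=-91932.80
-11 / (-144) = 11 / 144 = 0.08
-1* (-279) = 279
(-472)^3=-105154048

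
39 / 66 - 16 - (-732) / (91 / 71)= 1112535 / 2002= 555.71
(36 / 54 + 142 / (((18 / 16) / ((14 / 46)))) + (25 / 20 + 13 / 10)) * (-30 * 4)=-344714 / 69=-4995.86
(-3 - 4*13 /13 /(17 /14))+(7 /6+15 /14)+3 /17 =-3.88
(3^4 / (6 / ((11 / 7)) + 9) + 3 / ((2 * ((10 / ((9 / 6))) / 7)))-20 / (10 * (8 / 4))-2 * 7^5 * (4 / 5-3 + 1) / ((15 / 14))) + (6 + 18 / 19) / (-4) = 6724796743 / 178600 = 37652.84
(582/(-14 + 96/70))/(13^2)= -10185/37349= -0.27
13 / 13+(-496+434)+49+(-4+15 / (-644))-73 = -57331 / 644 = -89.02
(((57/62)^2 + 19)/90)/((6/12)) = 15257/34596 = 0.44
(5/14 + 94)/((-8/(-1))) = 1321/112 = 11.79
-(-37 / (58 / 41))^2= -2301289 / 3364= -684.09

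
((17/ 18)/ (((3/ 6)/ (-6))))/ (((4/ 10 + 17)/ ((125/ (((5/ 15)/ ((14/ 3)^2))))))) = -4165000/ 783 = -5319.28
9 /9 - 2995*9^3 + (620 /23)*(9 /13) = -652817266 /299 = -2183335.34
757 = 757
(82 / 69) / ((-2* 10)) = -41 / 690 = -0.06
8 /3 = 2.67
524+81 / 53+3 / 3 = 27906 / 53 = 526.53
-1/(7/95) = -95/7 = -13.57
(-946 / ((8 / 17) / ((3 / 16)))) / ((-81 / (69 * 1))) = 184943 / 576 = 321.08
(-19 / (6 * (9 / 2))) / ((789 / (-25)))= 475 / 21303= 0.02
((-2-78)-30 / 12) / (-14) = 165 / 28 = 5.89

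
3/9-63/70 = -17/30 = -0.57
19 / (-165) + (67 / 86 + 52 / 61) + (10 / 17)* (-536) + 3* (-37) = -6250617193 / 14715030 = -424.78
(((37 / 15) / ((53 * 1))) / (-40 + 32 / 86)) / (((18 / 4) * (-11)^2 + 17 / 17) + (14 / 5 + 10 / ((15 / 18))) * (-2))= -1591 / 698879412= -0.00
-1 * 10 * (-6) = 60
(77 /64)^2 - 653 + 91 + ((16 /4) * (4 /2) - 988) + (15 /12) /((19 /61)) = -1536.54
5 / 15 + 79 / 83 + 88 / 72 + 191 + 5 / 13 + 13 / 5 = 9540668 / 48555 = 196.49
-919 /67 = -13.72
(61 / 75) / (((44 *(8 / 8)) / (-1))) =-61 / 3300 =-0.02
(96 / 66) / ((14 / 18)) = 144 / 77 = 1.87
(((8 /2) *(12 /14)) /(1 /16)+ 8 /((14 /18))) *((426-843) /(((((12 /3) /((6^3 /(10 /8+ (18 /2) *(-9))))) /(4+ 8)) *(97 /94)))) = 46330154496 /216601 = 213896.31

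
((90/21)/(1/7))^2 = 900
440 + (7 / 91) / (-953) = 5451159 / 12389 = 440.00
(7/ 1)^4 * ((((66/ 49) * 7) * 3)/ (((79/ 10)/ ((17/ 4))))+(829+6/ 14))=160211527/ 79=2027994.01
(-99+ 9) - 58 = -148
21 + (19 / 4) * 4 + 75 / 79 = 3235 / 79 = 40.95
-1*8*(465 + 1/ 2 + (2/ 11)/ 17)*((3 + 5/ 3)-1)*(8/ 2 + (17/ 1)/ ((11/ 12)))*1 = -172708192/ 561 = -307857.74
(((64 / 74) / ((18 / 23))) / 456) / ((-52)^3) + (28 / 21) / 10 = 889626701 / 6672201120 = 0.13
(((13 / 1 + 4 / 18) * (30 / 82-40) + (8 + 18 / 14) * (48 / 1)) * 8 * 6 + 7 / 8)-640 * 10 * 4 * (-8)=1384768267 / 6888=201040.69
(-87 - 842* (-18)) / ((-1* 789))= -19.10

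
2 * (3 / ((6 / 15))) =15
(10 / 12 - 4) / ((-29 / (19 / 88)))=361 / 15312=0.02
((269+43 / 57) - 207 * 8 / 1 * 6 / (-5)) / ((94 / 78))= 8362016 / 4465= 1872.79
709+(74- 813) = -30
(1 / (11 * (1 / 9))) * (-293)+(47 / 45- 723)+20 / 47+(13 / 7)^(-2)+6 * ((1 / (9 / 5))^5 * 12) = -2743471492786 / 2866271265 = -957.16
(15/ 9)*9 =15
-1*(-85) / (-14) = -85 / 14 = -6.07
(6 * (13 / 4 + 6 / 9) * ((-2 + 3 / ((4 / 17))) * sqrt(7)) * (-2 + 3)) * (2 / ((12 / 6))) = 668.38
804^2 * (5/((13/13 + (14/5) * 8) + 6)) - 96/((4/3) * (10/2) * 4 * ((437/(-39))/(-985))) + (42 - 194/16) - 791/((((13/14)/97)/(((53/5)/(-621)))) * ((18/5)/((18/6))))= 19990679359943/180383112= 110823.45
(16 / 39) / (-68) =-4 / 663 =-0.01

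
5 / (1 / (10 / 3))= 50 / 3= 16.67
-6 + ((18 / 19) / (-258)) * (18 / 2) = -6.03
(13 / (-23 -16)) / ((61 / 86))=-86 / 183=-0.47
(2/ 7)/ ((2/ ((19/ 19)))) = 1/ 7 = 0.14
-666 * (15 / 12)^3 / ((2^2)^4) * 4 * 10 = -203.25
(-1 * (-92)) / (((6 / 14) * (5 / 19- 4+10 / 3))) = -532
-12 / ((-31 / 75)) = 900 / 31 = 29.03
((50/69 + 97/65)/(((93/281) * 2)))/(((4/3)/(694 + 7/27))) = 455419229/261144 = 1743.94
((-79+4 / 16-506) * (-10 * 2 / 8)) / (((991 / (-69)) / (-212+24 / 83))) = 3544953315 / 164506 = 21549.08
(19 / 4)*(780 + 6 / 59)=437247 / 118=3705.48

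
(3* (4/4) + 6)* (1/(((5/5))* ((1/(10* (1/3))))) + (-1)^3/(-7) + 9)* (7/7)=786/7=112.29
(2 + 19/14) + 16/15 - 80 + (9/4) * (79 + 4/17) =733301/7140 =102.70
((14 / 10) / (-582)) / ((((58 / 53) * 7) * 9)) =-53 / 1519020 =-0.00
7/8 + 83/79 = 1217/632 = 1.93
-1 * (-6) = 6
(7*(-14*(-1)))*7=686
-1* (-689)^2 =-474721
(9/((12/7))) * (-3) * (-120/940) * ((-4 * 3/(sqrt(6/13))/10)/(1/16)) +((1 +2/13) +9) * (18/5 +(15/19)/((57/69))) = 1085436/23465 - 1512 * sqrt(78)/235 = -10.57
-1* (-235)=235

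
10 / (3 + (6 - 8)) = 10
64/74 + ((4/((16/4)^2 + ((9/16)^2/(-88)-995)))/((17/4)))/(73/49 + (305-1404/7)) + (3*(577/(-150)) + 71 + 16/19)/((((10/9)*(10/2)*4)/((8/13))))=5634673815993117469/2222961258001526250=2.53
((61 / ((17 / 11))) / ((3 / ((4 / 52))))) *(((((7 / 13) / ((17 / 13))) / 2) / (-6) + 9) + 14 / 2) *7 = 113.11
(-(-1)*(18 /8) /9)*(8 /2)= 1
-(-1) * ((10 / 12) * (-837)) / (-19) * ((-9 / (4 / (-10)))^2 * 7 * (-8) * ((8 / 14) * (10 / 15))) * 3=-22599000 / 19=-1189421.05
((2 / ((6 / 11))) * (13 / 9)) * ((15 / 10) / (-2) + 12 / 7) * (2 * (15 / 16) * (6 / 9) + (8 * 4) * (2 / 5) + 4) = 51623 / 560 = 92.18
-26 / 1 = -26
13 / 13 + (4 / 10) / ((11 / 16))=1.58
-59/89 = -0.66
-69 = -69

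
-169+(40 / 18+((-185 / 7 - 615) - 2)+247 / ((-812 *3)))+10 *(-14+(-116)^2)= 976419631 / 7308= 133609.69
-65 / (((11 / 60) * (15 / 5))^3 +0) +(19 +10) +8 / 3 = -1433555 / 3993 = -359.02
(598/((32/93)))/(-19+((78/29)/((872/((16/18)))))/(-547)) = -144240498207/1576909520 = -91.47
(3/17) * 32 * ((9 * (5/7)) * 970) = 4190400/119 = 35213.45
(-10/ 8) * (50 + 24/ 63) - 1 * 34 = -4073/ 42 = -96.98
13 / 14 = 0.93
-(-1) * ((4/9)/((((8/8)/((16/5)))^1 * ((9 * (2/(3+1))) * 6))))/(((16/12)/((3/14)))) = 8/945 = 0.01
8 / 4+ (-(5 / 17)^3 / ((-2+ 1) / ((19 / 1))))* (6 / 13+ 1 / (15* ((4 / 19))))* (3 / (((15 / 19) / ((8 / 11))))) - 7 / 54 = 110401319 / 37938186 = 2.91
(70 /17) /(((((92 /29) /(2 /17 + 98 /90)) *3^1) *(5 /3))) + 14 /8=2.06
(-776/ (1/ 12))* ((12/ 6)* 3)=-55872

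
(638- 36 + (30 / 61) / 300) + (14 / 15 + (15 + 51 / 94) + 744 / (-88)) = 610.02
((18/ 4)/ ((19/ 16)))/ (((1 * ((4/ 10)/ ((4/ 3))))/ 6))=1440/ 19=75.79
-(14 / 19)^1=-14 / 19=-0.74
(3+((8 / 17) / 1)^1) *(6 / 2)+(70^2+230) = 87387 / 17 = 5140.41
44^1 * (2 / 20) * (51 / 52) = 561 / 130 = 4.32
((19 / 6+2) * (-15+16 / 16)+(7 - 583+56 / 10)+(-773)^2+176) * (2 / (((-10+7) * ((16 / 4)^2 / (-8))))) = 8955934 / 45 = 199020.76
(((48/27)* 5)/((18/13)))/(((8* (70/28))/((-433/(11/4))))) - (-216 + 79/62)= 164.18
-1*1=-1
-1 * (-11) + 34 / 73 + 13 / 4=4297 / 292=14.72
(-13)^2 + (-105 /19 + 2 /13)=40416 /247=163.63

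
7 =7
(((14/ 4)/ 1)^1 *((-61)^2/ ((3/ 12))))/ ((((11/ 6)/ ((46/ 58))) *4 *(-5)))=-1797243/ 1595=-1126.80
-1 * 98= -98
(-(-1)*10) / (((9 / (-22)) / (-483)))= 11806.67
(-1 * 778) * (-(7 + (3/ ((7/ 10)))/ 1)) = 61462/ 7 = 8780.29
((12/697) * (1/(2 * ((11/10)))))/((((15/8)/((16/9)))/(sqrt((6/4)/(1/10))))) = 512 * sqrt(15)/69003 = 0.03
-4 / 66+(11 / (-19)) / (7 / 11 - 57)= -19567 / 388740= -0.05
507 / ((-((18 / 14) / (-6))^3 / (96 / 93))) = 14839552 / 279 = 53188.36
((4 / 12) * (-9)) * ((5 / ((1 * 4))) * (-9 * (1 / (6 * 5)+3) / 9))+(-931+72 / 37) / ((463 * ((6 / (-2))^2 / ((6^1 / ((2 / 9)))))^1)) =733921 / 137048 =5.36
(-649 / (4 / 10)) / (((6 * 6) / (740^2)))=-222120250 / 9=-24680027.78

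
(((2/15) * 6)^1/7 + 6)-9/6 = 323/70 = 4.61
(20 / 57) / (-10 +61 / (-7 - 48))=-1100 / 34827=-0.03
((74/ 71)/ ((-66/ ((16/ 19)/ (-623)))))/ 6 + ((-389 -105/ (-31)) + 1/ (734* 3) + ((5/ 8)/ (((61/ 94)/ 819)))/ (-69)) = -2109208274640494693/ 5312275762676652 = -397.04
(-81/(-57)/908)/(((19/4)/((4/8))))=27/163894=0.00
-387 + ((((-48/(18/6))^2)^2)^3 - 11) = 281474976710258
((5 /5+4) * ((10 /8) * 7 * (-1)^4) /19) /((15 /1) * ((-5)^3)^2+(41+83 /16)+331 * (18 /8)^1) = 140 /14298089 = 0.00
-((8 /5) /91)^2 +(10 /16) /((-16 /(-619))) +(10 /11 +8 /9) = 68149541717 /2623420800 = 25.98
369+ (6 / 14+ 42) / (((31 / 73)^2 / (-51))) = -78236100 / 6727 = -11630.16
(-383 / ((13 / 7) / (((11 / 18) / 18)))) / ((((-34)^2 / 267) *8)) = -2624699 / 12984192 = -0.20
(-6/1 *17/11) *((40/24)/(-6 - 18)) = 85/132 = 0.64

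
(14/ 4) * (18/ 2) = 31.50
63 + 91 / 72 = 4627 / 72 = 64.26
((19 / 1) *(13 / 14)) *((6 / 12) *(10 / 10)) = 247 / 28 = 8.82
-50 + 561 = 511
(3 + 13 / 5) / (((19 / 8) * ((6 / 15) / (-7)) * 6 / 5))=-1960 / 57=-34.39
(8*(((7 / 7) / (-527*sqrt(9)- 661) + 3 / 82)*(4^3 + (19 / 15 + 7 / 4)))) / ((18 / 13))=86825453 / 6204735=13.99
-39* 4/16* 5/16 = -195/64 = -3.05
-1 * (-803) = 803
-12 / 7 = -1.71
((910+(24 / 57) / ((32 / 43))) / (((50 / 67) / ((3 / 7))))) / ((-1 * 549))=-4636601 / 4867800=-0.95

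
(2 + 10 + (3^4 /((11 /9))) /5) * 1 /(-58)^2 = 1389 /185020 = 0.01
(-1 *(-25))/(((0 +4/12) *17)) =75/17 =4.41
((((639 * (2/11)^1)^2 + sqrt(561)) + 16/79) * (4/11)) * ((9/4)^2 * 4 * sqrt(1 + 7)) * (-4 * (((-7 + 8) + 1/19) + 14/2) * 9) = -115134177110112 * sqrt(2)/1997831-892296 * sqrt(1122)/209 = -81643552.31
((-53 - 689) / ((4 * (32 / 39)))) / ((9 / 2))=-4823 / 96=-50.24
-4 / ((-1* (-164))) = -1 / 41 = -0.02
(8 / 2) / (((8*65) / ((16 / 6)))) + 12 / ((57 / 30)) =23476 / 3705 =6.34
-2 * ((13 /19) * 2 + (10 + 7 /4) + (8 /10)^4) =-642581 /23750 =-27.06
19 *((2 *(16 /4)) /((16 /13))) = 247 /2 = 123.50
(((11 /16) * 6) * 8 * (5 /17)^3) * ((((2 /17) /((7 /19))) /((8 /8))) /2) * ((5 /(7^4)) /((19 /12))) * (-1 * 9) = -0.00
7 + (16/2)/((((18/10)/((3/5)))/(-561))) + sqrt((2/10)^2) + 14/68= -253061/170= -1488.59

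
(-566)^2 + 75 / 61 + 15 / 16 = 312669571 / 976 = 320358.17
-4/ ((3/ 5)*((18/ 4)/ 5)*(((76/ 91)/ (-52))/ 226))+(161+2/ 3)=104394.81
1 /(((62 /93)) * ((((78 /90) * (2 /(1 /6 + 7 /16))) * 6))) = 145 /1664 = 0.09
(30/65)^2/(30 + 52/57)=1026/148889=0.01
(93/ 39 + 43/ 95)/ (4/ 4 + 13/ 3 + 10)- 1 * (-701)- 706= -136769/ 28405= -4.81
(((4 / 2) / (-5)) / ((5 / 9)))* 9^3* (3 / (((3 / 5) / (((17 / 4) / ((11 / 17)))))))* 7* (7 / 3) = -30970107 / 110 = -281546.43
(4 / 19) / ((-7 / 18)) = -72 / 133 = -0.54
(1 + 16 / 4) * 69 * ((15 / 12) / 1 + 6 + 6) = 18285 / 4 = 4571.25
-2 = -2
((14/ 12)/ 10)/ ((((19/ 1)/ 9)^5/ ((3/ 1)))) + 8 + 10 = 891808983/ 49521980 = 18.01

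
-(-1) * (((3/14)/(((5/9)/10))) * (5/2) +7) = 233/14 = 16.64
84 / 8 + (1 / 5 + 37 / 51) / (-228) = 10.50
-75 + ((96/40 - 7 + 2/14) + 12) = -2361/35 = -67.46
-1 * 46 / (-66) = 23 / 33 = 0.70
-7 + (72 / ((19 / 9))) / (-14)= -1255 / 133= -9.44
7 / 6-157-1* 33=-1133 / 6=-188.83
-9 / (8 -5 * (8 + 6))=9 / 62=0.15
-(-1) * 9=9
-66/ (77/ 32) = -192/ 7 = -27.43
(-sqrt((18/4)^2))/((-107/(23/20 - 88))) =-3.65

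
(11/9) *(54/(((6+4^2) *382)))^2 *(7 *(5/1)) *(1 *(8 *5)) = 28350/401291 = 0.07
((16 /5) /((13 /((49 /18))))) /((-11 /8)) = -3136 /6435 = -0.49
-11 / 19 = -0.58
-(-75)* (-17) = -1275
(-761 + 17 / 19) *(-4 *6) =346608 / 19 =18242.53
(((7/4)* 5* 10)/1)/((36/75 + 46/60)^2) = 1968750/34969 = 56.30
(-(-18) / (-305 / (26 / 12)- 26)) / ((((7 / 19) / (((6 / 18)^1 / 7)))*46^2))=-741 / 112393456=-0.00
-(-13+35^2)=-1212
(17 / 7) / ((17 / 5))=5 / 7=0.71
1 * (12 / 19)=12 / 19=0.63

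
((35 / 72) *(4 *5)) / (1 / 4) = 350 / 9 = 38.89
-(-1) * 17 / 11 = 17 / 11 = 1.55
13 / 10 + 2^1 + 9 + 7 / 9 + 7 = 20.08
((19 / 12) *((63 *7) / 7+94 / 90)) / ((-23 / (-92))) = 54758 / 135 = 405.61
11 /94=0.12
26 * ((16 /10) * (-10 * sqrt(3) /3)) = -416 * sqrt(3) /3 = -240.18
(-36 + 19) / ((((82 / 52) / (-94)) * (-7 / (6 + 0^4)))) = -249288 / 287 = -868.60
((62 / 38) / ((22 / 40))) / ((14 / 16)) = 4960 / 1463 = 3.39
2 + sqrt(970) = 33.14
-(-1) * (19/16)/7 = 19/112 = 0.17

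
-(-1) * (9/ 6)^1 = 3/ 2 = 1.50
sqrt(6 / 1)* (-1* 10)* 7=-70* sqrt(6)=-171.46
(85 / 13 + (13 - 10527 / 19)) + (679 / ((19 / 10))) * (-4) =-485105 / 247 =-1963.99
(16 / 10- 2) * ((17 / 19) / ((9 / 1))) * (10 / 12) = -17 / 513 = -0.03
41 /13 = 3.15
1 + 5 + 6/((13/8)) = 126/13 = 9.69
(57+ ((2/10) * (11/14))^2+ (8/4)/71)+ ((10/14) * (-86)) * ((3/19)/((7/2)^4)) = 129207375247/2267264300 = 56.99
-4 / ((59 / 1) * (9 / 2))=-8 / 531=-0.02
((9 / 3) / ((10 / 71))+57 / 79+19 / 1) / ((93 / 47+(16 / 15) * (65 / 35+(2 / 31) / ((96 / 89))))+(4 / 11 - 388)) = -32721380307 / 305994110588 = -0.11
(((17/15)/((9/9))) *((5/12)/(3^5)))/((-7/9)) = -0.00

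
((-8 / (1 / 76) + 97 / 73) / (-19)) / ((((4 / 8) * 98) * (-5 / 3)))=-132861 / 339815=-0.39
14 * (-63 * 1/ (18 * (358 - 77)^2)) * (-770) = 37730/ 78961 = 0.48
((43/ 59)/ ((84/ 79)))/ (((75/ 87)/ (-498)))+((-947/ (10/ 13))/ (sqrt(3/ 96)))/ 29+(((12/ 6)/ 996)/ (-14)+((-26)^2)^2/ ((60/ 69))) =5400242767063/ 10283700 -24622 * sqrt(2)/ 145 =524886.30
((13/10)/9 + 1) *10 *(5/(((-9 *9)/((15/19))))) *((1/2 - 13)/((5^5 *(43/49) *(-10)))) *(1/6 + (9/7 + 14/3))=-0.00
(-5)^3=-125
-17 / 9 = -1.89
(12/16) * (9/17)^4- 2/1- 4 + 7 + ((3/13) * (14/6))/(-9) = 39052151/39087828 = 1.00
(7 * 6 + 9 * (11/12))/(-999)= -0.05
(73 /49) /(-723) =-73 /35427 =-0.00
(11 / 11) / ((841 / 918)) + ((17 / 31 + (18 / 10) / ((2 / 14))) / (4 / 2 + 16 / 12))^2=8410728159 / 505125625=16.65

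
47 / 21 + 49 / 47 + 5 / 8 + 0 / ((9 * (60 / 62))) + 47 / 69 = 277667 / 60536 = 4.59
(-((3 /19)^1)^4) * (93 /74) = -0.00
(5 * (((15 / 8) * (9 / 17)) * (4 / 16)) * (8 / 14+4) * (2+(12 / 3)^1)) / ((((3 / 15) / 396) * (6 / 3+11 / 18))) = 144342000 / 5593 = 25807.62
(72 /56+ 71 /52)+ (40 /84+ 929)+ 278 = 1321459 /1092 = 1210.13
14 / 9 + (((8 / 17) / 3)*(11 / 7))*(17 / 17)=1930 / 1071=1.80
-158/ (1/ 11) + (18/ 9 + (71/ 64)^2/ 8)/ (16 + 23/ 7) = -7687861801/ 4423680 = -1737.89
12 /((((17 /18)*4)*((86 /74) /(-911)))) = -1820178 /731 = -2489.98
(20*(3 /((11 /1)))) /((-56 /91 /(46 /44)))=-4485 /484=-9.27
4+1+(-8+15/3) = 2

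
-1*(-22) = 22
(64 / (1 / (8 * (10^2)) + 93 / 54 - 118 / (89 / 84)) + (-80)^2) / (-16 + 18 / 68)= -3057523320320 / 7518033893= -406.69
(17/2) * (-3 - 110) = -1921/2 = -960.50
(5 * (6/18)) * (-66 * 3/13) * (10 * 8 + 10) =-29700/13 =-2284.62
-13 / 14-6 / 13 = -253 / 182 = -1.39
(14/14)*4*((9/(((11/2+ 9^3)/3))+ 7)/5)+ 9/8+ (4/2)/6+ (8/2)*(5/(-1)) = -2276173/176280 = -12.91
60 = 60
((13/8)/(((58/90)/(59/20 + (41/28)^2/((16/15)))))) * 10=181992915/1455104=125.07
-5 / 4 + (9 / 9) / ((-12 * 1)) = -4 / 3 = -1.33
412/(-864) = -103/216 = -0.48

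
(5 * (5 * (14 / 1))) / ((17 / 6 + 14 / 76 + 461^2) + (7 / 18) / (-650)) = 77805000 / 47244088967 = 0.00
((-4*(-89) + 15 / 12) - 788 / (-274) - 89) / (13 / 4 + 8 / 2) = 148577 / 3973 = 37.40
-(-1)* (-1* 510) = -510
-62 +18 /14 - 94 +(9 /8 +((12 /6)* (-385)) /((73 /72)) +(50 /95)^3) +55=-24055041107 /28039592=-857.90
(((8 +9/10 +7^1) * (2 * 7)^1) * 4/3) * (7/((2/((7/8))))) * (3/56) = 7791/160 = 48.69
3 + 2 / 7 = 23 / 7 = 3.29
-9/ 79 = -0.11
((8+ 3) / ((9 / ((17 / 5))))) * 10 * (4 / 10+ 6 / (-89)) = 55352 / 4005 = 13.82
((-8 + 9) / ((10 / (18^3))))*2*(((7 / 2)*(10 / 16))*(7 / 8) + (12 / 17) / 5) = 16301169 / 6800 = 2397.23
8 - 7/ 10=73/ 10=7.30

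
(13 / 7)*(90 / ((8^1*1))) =585 / 28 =20.89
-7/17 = -0.41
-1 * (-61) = 61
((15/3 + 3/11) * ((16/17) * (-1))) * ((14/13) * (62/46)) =-402752/55913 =-7.20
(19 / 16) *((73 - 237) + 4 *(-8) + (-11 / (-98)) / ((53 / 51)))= -19331797 / 83104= -232.62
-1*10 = -10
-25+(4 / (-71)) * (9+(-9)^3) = 1105 / 71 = 15.56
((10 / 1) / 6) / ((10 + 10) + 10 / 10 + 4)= 1 / 15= 0.07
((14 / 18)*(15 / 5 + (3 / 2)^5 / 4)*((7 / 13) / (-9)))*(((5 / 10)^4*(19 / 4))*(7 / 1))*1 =-1362053 / 2875392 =-0.47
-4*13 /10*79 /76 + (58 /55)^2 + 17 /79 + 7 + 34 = 335290463 /9081050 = 36.92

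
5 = 5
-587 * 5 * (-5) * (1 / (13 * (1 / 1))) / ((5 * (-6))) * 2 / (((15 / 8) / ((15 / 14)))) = -11740 / 273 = -43.00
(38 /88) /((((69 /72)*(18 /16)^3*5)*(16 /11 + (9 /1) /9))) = 19456 /754515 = 0.03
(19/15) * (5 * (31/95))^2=961/285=3.37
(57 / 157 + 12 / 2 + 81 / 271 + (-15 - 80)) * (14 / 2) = -26309633 / 42547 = -618.37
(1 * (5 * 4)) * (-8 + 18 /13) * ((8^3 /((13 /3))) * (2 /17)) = -5283840 /2873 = -1839.14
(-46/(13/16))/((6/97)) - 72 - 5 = -38699/39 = -992.28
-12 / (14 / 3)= -2.57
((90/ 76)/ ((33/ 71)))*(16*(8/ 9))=36.24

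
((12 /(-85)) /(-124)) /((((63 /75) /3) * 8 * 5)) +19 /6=280373 /88536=3.17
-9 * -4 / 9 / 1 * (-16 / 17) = -64 / 17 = -3.76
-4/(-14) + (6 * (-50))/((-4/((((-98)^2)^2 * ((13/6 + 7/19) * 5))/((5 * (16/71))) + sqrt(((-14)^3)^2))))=20700446293701/266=77821226668.05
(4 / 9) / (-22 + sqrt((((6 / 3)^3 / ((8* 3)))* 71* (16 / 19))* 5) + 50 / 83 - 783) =-28076908 / 50808417661 - 110224* sqrt(20235) / 2286378794745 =-0.00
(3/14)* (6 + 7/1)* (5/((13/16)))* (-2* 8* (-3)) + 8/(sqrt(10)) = 4* sqrt(10)/5 + 5760/7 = 825.39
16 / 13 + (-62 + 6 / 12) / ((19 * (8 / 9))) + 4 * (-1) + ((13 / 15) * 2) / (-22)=-4231651 / 652080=-6.49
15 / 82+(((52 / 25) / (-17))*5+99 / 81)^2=0.56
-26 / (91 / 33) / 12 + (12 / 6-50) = -683 / 14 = -48.79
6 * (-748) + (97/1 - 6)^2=3793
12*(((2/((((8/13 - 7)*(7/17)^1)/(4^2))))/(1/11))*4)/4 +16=-924208/581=-1590.72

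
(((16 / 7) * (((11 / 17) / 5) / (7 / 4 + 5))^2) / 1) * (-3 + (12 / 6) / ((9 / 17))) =30976 / 47403225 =0.00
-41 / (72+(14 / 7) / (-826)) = -16933 / 29735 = -0.57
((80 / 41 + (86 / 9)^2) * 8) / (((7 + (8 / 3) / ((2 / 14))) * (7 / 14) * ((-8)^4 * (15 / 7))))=7039 / 1062720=0.01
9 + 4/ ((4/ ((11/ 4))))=47/ 4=11.75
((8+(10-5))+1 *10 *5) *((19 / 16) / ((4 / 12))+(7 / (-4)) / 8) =210.66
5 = 5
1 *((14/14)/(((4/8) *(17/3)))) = 6/17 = 0.35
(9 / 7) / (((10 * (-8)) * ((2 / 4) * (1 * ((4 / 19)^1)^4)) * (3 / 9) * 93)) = -1172889 / 2222080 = -0.53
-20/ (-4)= 5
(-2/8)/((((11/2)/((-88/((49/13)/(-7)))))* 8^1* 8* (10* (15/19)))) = -247/16800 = -0.01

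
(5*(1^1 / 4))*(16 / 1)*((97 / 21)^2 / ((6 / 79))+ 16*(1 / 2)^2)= 7538950 / 1323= 5698.37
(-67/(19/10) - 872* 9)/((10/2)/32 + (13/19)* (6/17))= -81481408/4111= -19820.34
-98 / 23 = -4.26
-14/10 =-7/5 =-1.40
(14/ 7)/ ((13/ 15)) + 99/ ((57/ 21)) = 9579/ 247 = 38.78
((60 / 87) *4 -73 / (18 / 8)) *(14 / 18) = -54236 / 2349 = -23.09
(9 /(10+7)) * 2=18 /17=1.06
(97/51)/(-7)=-97/357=-0.27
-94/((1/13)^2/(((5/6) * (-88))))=3494920/3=1164973.33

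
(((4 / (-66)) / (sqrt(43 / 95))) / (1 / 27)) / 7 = -18 * sqrt(4085) / 3311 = -0.35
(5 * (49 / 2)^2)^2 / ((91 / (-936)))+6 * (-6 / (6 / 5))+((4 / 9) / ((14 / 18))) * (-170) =-1297082005 / 14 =-92648714.64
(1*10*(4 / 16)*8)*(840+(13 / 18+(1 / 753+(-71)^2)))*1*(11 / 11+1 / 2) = 132868135 / 753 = 176451.71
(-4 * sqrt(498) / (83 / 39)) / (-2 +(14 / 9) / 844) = 592488 * sqrt(498) / 629887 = 20.99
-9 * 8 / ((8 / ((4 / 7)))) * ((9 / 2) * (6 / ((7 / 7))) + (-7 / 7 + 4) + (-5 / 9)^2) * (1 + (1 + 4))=-935.24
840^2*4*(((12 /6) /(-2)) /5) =-564480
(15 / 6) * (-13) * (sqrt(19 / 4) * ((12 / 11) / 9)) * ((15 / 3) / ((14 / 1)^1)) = -325 * sqrt(19) / 462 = -3.07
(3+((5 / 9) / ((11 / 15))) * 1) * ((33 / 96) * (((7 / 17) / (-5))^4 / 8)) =74431 / 10022520000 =0.00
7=7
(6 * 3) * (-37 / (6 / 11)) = -1221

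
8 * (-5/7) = -5.71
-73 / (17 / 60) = -4380 / 17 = -257.65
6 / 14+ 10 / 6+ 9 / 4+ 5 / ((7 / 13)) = 1145 / 84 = 13.63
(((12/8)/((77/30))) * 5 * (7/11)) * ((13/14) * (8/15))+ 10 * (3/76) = 42345/32186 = 1.32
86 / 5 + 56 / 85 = 17.86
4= 4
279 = 279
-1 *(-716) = 716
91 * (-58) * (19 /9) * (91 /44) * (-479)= 2185596049 /198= 11038363.88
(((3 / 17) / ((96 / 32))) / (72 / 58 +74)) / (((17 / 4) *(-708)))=-29 / 111615846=-0.00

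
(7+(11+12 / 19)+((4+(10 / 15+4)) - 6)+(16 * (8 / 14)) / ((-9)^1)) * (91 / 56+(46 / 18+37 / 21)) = 36356305 / 301644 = 120.53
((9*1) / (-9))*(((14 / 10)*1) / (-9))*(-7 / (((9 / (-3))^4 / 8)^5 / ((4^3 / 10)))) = -51380224 / 784526490225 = -0.00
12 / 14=6 / 7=0.86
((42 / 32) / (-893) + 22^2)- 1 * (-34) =7401163 / 14288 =518.00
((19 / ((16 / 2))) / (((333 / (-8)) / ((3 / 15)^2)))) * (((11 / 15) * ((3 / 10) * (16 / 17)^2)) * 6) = -53504 / 20049375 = -0.00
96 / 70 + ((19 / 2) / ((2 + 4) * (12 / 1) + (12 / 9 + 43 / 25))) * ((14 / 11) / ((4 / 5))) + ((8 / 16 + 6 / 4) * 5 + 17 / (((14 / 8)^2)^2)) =39799420599 / 2973350380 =13.39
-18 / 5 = -3.60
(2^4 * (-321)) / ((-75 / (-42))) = -71904 / 25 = -2876.16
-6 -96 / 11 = -162 / 11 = -14.73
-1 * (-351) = 351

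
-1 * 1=-1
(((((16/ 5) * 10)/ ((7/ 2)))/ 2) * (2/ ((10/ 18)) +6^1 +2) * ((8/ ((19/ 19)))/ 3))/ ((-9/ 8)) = -118784/ 945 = -125.70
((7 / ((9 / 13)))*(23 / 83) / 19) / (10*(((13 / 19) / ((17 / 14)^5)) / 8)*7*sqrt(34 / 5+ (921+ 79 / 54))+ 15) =-721530264952398447 / 1485419318721753522059+ 18180483085021348*sqrt(7527030) / 22281289780826302830885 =0.00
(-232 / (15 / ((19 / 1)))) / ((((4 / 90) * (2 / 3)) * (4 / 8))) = -19836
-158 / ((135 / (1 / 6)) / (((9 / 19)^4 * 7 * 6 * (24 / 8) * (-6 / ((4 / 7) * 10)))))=8465877 / 6516050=1.30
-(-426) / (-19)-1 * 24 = -882 / 19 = -46.42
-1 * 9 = -9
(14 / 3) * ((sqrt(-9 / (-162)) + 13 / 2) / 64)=7 * sqrt(2) / 576 + 91 / 192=0.49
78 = 78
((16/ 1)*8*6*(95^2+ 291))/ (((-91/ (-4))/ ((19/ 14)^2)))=2582842368/ 4459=579242.51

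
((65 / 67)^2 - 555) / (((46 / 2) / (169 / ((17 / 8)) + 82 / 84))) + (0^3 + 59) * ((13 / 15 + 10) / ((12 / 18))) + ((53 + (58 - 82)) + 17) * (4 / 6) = -49863841121 / 52655970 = -946.97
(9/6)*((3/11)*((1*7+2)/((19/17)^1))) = 1377/418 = 3.29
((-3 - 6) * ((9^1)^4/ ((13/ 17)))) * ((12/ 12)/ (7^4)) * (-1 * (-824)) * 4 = -3308633568/ 31213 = -106001.78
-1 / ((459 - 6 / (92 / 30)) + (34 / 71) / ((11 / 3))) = -17963 / 8212218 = -0.00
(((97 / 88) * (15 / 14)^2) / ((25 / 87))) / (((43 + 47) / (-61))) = -514779 / 172480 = -2.98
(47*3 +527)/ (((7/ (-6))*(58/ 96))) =-192384/ 203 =-947.70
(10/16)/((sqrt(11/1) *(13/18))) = 45 *sqrt(11)/572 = 0.26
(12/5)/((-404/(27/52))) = -81/26260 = -0.00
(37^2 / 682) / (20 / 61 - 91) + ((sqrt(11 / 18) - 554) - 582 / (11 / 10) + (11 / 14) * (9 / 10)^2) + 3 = -2850357364439 / 2640499400 + sqrt(22) / 6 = -1078.69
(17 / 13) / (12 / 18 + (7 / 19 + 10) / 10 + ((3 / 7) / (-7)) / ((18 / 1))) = 79135 / 102882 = 0.77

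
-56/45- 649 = -650.24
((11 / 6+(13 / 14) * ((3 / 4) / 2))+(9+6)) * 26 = 75049 / 168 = 446.72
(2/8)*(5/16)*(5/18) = 0.02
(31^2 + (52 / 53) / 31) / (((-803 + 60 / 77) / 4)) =-486324300 / 101489753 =-4.79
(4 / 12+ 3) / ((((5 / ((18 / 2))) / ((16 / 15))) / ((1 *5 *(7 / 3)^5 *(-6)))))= -1075648 / 81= -13279.60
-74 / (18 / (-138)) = 1702 / 3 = 567.33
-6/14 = -3/7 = -0.43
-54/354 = -9/59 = -0.15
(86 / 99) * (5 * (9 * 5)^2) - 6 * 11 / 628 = 30379137 / 3454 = 8795.35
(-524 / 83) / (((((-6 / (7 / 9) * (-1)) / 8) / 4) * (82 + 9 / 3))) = -58688 / 190485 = -0.31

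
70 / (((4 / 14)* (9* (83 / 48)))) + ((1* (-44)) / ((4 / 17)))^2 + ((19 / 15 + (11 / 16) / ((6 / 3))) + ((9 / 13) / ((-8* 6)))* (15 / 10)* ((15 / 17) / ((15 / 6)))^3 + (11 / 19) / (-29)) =16350769988909807 / 467347356320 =34986.33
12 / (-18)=-2 / 3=-0.67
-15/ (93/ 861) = -4305/ 31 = -138.87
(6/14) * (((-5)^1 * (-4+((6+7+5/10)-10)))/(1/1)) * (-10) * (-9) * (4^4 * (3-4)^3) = -172800/7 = -24685.71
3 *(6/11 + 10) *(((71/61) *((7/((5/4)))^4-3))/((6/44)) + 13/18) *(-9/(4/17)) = -8494605673203/838750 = -10127696.78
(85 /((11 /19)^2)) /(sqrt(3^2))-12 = 26329 /363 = 72.53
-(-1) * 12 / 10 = 6 / 5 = 1.20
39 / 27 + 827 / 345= 3.84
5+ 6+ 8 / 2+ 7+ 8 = 30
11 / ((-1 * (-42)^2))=-11 / 1764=-0.01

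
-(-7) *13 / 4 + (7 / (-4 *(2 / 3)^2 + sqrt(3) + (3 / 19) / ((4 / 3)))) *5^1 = 16374960 *sqrt(3) / 115343 + 119183813 / 461372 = 504.22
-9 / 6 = -3 / 2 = -1.50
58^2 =3364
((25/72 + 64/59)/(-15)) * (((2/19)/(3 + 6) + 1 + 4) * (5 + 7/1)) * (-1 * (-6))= -5213131/151335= -34.45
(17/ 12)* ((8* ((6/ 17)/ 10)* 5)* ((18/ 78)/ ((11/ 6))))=36/ 143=0.25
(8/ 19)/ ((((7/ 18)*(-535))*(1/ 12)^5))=-35831808/ 71155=-503.57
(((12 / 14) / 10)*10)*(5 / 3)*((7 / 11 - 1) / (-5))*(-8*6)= -384 / 77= -4.99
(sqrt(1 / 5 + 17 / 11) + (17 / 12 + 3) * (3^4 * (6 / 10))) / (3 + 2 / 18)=9 * sqrt(330) / 385 + 38637 / 560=69.42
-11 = -11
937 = 937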